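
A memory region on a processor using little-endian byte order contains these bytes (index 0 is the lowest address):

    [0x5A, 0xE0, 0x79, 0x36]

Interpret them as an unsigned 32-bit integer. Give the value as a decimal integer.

In little-endian order the low byte comes first in memory.
Reassemble most-significant byte first: 36 79 E0 5A → 0x3679E05A.
0x3679E05A = 913956954.

913956954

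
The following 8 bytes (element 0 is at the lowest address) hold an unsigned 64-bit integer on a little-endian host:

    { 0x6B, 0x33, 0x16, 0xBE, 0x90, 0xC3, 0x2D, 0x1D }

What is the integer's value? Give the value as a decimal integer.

Little-endian stores the least-significant byte at the lowest address.
Reassemble most-significant byte first: 1D 2D C3 90 BE 16 33 6B → 0x1D2DC390BE16336B.
0x1D2DC390BE16336B = 2102551627483722603.

2102551627483722603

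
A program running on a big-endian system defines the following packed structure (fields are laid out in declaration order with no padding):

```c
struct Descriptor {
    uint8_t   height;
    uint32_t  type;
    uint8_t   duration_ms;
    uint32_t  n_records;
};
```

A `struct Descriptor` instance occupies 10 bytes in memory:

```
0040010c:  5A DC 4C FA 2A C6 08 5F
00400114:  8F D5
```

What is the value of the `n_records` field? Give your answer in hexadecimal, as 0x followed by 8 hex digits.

`n_records` follows `height` (1 B), `type` (4 B), `duration_ms` (1 B), so it starts at offset 1 + 4 + 1 = 6 and occupies 4 bytes.
Bytes at offsets 6..9: 08 5F 8F D5.
Big-endian: lowest address holds the most-significant byte.
The bytes are already most-significant first: 0x085F8FD5.

0x085F8FD5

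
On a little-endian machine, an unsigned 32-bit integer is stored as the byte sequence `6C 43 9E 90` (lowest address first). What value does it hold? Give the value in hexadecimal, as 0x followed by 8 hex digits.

0x909E436C

In little-endian order the low byte comes first in memory.
Reassemble most-significant byte first: 90 9E 43 6C → 0x909E436C.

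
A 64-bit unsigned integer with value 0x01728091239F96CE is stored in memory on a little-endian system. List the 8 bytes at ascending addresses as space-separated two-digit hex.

Split into bytes (most-significant first): 01 72 80 91 23 9F 96 CE.
Little-endian: lowest address holds the least-significant byte.
So at ascending addresses the bytes are CE 96 9F 23 91 80 72 01.

CE 96 9F 23 91 80 72 01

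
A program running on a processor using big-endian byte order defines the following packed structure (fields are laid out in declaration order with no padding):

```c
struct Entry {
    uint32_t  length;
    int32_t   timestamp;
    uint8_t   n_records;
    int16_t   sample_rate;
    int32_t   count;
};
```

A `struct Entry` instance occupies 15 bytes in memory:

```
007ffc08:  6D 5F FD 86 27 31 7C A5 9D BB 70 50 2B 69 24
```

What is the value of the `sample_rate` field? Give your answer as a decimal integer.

-17552

`sample_rate` follows `length` (4 B), `timestamp` (4 B), `n_records` (1 B), so it starts at offset 4 + 4 + 1 = 9 and occupies 2 bytes.
Bytes at offsets 9..10: BB 70.
In big-endian order the high byte comes first in memory.
The bytes are already most-significant first: 0xBB70.
Top bit is set, so as a signed 16-bit value this is 0xBB70 − 2^16 = -17552.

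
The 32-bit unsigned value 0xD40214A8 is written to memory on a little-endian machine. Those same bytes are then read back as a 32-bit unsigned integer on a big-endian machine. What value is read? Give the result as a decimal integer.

2819883732

Stored little-endian, the bytes at ascending addresses are A8 14 02 D4.
Read back as big-endian, the last byte is least significant, giving 0xA81402D4.
0xA81402D4 = 2819883732.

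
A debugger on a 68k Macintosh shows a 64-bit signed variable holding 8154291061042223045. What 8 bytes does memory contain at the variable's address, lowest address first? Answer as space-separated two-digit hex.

71 29 DC 84 48 90 97 C5

8154291061042223045 in hexadecimal, padded to 64 bits, is 0x7129DC84489097C5.
Split into bytes (most-significant first): 71 29 DC 84 48 90 97 C5.
In big-endian order the high byte comes first in memory.
So the memory order matches the most-significant-first order: 71 29 DC 84 48 90 97 C5.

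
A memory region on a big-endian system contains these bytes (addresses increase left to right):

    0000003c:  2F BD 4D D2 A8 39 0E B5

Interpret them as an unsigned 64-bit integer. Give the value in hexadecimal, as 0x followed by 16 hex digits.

In big-endian order the high byte comes first in memory.
The bytes are already most-significant first: 0x2FBD4DD2A8390EB5.

0x2FBD4DD2A8390EB5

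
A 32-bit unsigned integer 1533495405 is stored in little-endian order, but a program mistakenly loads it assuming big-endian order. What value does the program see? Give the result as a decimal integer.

1533495405 in 32-bit hexadecimal is 0x5B67486D.
Stored little-endian, the bytes at ascending addresses are 6D 48 67 5B.
Read back as big-endian, the last byte is least significant, giving 0x6D48675B.
0x6D48675B = 1833461595.

1833461595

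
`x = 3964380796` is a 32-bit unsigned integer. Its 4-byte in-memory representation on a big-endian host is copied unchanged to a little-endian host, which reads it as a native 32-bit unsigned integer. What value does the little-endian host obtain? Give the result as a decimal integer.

3964380796 in 32-bit hexadecimal is 0xEC4BA67C.
Stored big-endian, the bytes at ascending addresses are EC 4B A6 7C.
Read back as little-endian, the first byte is least significant, giving 0x7CA64BEC.
0x7CA64BEC = 2091273196.

2091273196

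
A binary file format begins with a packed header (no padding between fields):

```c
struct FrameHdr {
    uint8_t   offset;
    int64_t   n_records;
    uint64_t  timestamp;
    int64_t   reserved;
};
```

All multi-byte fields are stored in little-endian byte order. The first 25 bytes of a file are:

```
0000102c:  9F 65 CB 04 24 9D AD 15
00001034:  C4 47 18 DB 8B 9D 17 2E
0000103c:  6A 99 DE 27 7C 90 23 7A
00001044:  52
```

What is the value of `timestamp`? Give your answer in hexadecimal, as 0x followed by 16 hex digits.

`timestamp` follows `offset` (1 B), `n_records` (8 B), so it starts at offset 1 + 8 = 9 and occupies 8 bytes.
Bytes at offsets 9..16: 47 18 DB 8B 9D 17 2E 6A.
Little-endian stores the least-significant byte at the lowest address.
Reassemble most-significant byte first: 6A 2E 17 9D 8B DB 18 47 → 0x6A2E179D8BDB1847.

0x6A2E179D8BDB1847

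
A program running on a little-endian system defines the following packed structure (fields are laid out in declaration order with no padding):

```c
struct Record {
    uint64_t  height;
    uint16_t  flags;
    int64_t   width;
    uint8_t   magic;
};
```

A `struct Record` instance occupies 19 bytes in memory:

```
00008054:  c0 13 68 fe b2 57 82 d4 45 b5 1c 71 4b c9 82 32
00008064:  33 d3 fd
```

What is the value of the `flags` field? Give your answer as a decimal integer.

46405

`flags` follows `height` (8 bytes), so it starts at byte offset 8 and occupies 2 bytes.
Bytes at offsets 8..9: 45 B5.
Little-endian: lowest address holds the least-significant byte.
Reassemble most-significant byte first: B5 45 → 0xB545.
0xB545 = 46405.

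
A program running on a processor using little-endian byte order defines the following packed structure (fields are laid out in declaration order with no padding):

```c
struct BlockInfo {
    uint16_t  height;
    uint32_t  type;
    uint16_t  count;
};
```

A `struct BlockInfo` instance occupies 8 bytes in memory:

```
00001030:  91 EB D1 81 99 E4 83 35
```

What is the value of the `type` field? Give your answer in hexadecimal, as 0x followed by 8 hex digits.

`type` follows `height` (2 bytes), so it starts at byte offset 2 and occupies 4 bytes.
Bytes at offsets 2..5: D1 81 99 E4.
Little-endian: lowest address holds the least-significant byte.
Reassemble most-significant byte first: E4 99 81 D1 → 0xE49981D1.

0xE49981D1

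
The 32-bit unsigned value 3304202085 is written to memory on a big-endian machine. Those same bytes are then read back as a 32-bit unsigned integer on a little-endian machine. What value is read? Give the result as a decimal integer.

3304202085 in 32-bit hexadecimal is 0xC4F21F65.
Stored big-endian, the bytes at ascending addresses are C4 F2 1F 65.
Read back as little-endian, the first byte is least significant, giving 0x651FF2C4.
0x651FF2C4 = 1696592580.

1696592580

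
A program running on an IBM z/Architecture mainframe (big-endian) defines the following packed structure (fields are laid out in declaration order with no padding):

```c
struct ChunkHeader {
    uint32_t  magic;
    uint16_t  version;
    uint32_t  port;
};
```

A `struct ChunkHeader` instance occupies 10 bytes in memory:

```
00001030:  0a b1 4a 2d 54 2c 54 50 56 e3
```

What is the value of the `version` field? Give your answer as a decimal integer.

21548

`version` follows `magic` (4 bytes), so it starts at byte offset 4 and occupies 2 bytes.
Bytes at offsets 4..5: 54 2C.
Big-endian: lowest address holds the most-significant byte.
The bytes are already most-significant first: 0x542C.
0x542C = 21548.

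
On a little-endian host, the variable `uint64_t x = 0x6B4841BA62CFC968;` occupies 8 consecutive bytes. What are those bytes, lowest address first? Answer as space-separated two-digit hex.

Split into bytes (most-significant first): 6B 48 41 BA 62 CF C9 68.
Little-endian stores the least-significant byte at the lowest address.
So at ascending addresses the bytes are 68 C9 CF 62 BA 41 48 6B.

68 C9 CF 62 BA 41 48 6B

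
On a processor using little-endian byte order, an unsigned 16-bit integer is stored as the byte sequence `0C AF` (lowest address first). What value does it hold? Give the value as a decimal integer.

44812

Little-endian: lowest address holds the least-significant byte.
Reassemble most-significant byte first: AF 0C → 0xAF0C.
0xAF0C = 44812.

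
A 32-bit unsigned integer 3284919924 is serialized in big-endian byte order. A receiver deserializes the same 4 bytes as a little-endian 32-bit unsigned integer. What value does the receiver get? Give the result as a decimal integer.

1961282499

3284919924 in 32-bit hexadecimal is 0xC3CBE674.
Stored big-endian, the bytes at ascending addresses are C3 CB E6 74.
Read back as little-endian, the first byte is least significant, giving 0x74E6CBC3.
0x74E6CBC3 = 1961282499.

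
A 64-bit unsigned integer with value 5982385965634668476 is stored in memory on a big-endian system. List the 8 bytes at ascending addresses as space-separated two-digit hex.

5982385965634668476 in hexadecimal, padded to 64 bits, is 0x5305B456F6EFC7BC.
Split into bytes (most-significant first): 53 05 B4 56 F6 EF C7 BC.
In big-endian order the high byte comes first in memory.
So the memory order matches the most-significant-first order: 53 05 B4 56 F6 EF C7 BC.

53 05 B4 56 F6 EF C7 BC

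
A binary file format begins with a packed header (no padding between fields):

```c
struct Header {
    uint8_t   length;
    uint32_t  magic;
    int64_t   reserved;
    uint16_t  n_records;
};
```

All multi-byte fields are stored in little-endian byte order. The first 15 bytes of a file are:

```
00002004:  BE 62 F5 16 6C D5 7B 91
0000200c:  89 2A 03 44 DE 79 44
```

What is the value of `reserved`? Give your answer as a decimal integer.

`reserved` follows `length` (1 B), `magic` (4 B), so it starts at offset 1 + 4 = 5 and occupies 8 bytes.
Bytes at offsets 5..12: D5 7B 91 89 2A 03 44 DE.
Little-endian stores the least-significant byte at the lowest address.
Reassemble most-significant byte first: DE 44 03 2A 89 91 7B D5 → 0xDE44032A89917BD5.
Top bit is set, so as a signed 64-bit value this is 0xDE44032A89917BD5 − 2^64 = -2430814417641702443.

-2430814417641702443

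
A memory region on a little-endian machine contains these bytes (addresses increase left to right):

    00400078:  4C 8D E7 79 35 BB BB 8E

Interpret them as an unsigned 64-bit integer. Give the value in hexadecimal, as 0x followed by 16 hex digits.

Little-endian: lowest address holds the least-significant byte.
Reassemble most-significant byte first: 8E BB BB 35 79 E7 8D 4C → 0x8EBBBB3579E78D4C.

0x8EBBBB3579E78D4C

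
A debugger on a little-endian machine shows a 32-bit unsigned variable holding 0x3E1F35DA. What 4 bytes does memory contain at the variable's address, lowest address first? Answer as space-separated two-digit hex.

DA 35 1F 3E

Split into bytes (most-significant first): 3E 1F 35 DA.
Little-endian: lowest address holds the least-significant byte.
So at ascending addresses the bytes are DA 35 1F 3E.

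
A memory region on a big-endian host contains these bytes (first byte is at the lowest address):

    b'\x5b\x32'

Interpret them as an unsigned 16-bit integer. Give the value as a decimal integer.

Big-endian stores the most-significant byte at the lowest address.
The bytes are already most-significant first: 0x5B32.
0x5B32 = 23346.

23346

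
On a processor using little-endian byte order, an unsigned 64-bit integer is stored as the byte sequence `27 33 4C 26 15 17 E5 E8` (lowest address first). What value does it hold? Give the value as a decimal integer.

In little-endian order the low byte comes first in memory.
Reassemble most-significant byte first: E8 E5 17 15 26 4C 33 27 → 0xE8E51715264C3327.
0xE8E51715264C3327 = 16781844966070301479.

16781844966070301479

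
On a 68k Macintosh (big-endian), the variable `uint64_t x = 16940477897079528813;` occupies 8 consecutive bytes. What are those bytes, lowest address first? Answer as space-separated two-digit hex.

EB 18 AA E4 94 C8 1D 6D

16940477897079528813 in hexadecimal, padded to 64 bits, is 0xEB18AAE494C81D6D.
Split into bytes (most-significant first): EB 18 AA E4 94 C8 1D 6D.
In big-endian order the high byte comes first in memory.
So the memory order matches the most-significant-first order: EB 18 AA E4 94 C8 1D 6D.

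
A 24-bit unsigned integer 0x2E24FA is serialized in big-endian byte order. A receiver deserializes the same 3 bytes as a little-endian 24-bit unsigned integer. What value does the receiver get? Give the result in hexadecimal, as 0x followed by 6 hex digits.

0xFA242E

Stored big-endian, the bytes at ascending addresses are 2E 24 FA.
Read back as little-endian, the first byte is least significant, giving 0xFA242E.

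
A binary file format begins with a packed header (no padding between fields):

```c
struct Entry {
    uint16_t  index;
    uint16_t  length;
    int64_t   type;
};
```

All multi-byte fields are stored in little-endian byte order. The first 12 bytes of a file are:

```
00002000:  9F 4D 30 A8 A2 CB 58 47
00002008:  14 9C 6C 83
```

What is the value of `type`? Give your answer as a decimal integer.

`type` follows `index` (2 B), `length` (2 B), so it starts at offset 2 + 2 = 4 and occupies 8 bytes.
Bytes at offsets 4..11: A2 CB 58 47 14 9C 6C 83.
In little-endian order the low byte comes first in memory.
Reassemble most-significant byte first: 83 6C 9C 14 47 58 CB A2 → 0x836C9C144758CBA2.
Top bit is set, so as a signed 64-bit value this is 0x836C9C144758CBA2 − 2^64 = -8976628346345960542.

-8976628346345960542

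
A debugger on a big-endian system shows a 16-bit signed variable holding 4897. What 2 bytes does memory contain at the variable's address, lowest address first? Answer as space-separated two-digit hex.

4897 in hexadecimal, padded to 16 bits, is 0x1321.
Split into bytes (most-significant first): 13 21.
Big-endian: lowest address holds the most-significant byte.
So the memory order matches the most-significant-first order: 13 21.

13 21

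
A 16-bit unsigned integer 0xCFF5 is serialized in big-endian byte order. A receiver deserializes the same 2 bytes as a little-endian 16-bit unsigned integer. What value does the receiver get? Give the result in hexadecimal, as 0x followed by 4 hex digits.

0xF5CF

Stored big-endian, the bytes at ascending addresses are CF F5.
Read back as little-endian, the first byte is least significant, giving 0xF5CF.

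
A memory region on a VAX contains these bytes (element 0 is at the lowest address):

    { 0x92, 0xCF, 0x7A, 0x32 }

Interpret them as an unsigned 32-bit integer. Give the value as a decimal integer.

In little-endian order the low byte comes first in memory.
Reassemble most-significant byte first: 32 7A CF 92 → 0x327ACF92.
0x327ACF92 = 846909330.

846909330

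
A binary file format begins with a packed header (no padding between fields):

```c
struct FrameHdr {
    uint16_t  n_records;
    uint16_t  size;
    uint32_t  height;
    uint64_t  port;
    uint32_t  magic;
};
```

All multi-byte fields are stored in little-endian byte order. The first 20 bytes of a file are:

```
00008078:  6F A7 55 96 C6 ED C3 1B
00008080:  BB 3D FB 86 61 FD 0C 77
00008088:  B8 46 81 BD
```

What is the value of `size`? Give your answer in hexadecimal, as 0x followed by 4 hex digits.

0x9655

`size` follows `n_records` (2 bytes), so it starts at byte offset 2 and occupies 2 bytes.
Bytes at offsets 2..3: 55 96.
Little-endian: lowest address holds the least-significant byte.
Reassemble most-significant byte first: 96 55 → 0x9655.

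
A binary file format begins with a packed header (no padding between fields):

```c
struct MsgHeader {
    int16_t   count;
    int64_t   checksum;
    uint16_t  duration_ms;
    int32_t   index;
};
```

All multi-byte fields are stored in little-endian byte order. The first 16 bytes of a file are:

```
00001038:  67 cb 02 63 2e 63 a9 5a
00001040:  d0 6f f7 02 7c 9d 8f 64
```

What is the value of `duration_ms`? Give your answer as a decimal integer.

`duration_ms` follows `count` (2 B), `checksum` (8 B), so it starts at offset 2 + 8 = 10 and occupies 2 bytes.
Bytes at offsets 10..11: F7 02.
Little-endian: lowest address holds the least-significant byte.
Reassemble most-significant byte first: 02 F7 → 0x02F7.
0x02F7 = 759.

759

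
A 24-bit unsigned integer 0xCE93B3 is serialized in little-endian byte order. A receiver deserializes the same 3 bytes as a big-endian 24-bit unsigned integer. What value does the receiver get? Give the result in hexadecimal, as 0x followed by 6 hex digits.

0xB393CE

Stored little-endian, the bytes at ascending addresses are B3 93 CE.
Read back as big-endian, the last byte is least significant, giving 0xB393CE.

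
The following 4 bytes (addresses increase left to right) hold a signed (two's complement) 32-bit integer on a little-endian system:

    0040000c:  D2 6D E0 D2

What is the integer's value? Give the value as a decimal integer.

Little-endian stores the least-significant byte at the lowest address.
Reassemble most-significant byte first: D2 E0 6D D2 → 0xD2E06DD2.
Top bit is set, so as a signed 32-bit value this is 0xD2E06DD2 − 2^32 = -757043758.

-757043758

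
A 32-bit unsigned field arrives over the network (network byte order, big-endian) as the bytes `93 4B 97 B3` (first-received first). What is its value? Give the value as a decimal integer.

Big-endian: lowest address holds the most-significant byte.
The bytes are already most-significant first: 0x934B97B3.
0x934B97B3 = 2471204787.

2471204787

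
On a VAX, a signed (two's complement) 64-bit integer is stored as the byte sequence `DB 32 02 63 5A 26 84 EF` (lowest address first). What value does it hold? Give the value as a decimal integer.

-1187782232068967717

In little-endian order the low byte comes first in memory.
Reassemble most-significant byte first: EF 84 26 5A 63 02 32 DB → 0xEF84265A630232DB.
Top bit is set, so as a signed 64-bit value this is 0xEF84265A630232DB − 2^64 = -1187782232068967717.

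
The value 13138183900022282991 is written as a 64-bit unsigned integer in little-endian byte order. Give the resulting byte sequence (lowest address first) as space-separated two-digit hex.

13138183900022282991 in hexadecimal, padded to 64 bits, is 0xB65434A5E2959AEF.
Split into bytes (most-significant first): B6 54 34 A5 E2 95 9A EF.
In little-endian order the low byte comes first in memory.
So at ascending addresses the bytes are EF 9A 95 E2 A5 34 54 B6.

EF 9A 95 E2 A5 34 54 B6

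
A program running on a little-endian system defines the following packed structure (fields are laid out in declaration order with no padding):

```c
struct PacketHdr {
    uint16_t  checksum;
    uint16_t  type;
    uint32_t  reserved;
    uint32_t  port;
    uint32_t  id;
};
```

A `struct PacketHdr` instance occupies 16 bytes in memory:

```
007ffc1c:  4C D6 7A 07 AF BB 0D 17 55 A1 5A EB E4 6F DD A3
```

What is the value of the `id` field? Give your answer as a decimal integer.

`id` follows `checksum` (2 B), `type` (2 B), `reserved` (4 B), `port` (4 B), so it starts at offset 2 + 2 + 4 + 4 = 12 and occupies 4 bytes.
Bytes at offsets 12..15: E4 6F DD A3.
Little-endian stores the least-significant byte at the lowest address.
Reassemble most-significant byte first: A3 DD 6F E4 → 0xA3DD6FE4.
0xA3DD6FE4 = 2749198308.

2749198308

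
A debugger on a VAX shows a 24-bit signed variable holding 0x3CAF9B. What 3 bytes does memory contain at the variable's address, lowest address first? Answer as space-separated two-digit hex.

Split into bytes (most-significant first): 3C AF 9B.
Little-endian: lowest address holds the least-significant byte.
So at ascending addresses the bytes are 9B AF 3C.

9B AF 3C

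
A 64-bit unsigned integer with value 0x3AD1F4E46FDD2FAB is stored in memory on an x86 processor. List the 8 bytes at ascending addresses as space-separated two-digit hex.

AB 2F DD 6F E4 F4 D1 3A

Split into bytes (most-significant first): 3A D1 F4 E4 6F DD 2F AB.
In little-endian order the low byte comes first in memory.
So at ascending addresses the bytes are AB 2F DD 6F E4 F4 D1 3A.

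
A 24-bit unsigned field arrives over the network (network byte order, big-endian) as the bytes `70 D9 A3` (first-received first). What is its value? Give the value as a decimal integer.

In big-endian order the high byte comes first in memory.
The bytes are already most-significant first: 0x70D9A3.
0x70D9A3 = 7395747.

7395747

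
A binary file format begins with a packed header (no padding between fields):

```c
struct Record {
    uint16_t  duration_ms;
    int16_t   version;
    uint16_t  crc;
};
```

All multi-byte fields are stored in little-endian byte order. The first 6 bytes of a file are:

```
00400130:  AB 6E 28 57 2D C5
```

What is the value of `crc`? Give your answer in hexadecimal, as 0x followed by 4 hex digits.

0xC52D

`crc` follows `duration_ms` (2 B), `version` (2 B), so it starts at offset 2 + 2 = 4 and occupies 2 bytes.
Bytes at offsets 4..5: 2D C5.
Little-endian: lowest address holds the least-significant byte.
Reassemble most-significant byte first: C5 2D → 0xC52D.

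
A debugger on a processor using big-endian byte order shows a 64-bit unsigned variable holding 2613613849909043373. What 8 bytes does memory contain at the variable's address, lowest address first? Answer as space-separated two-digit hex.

2613613849909043373 in hexadecimal, padded to 64 bits, is 0x24456BF2EFDEA0AD.
Split into bytes (most-significant first): 24 45 6B F2 EF DE A0 AD.
In big-endian order the high byte comes first in memory.
So the memory order matches the most-significant-first order: 24 45 6B F2 EF DE A0 AD.

24 45 6B F2 EF DE A0 AD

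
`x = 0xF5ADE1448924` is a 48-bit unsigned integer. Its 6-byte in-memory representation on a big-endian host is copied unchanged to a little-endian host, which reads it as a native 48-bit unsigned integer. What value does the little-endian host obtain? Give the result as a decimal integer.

Stored big-endian, the bytes at ascending addresses are F5 AD E1 44 89 24.
Read back as little-endian, the first byte is least significant, giving 0x248944E1ADF5.
0x248944E1ADF5 = 40171984760309.

40171984760309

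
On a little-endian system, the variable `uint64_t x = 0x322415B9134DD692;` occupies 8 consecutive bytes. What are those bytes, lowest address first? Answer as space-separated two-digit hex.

Split into bytes (most-significant first): 32 24 15 B9 13 4D D6 92.
Little-endian: lowest address holds the least-significant byte.
So at ascending addresses the bytes are 92 D6 4D 13 B9 15 24 32.

92 D6 4D 13 B9 15 24 32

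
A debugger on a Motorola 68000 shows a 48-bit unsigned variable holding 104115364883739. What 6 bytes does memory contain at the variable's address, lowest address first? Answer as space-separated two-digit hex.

5E B1 3F 56 ED 1B

104115364883739 in hexadecimal, padded to 48 bits, is 0x5EB13F56ED1B.
Split into bytes (most-significant first): 5E B1 3F 56 ED 1B.
Big-endian: lowest address holds the most-significant byte.
So the memory order matches the most-significant-first order: 5E B1 3F 56 ED 1B.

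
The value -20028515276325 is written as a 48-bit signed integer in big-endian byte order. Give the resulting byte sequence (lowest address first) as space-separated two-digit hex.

Two's complement of -20028515276325 in 48 bits: 20028515276325 = 0x12374089D625; invert → 0xEDC8BF7629DA; add 1 → 0xEDC8BF7629DB.
Split into bytes (most-significant first): ED C8 BF 76 29 DB.
In big-endian order the high byte comes first in memory.
So the memory order matches the most-significant-first order: ED C8 BF 76 29 DB.

ED C8 BF 76 29 DB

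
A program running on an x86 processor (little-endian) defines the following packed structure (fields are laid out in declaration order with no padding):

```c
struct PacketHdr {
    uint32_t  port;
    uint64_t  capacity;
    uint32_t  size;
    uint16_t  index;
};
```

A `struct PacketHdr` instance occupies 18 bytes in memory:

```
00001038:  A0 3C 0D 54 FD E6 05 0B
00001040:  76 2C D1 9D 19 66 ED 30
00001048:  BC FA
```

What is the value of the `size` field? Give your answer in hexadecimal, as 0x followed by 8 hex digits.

0x30ED6619

`size` follows `port` (4 B), `capacity` (8 B), so it starts at offset 4 + 8 = 12 and occupies 4 bytes.
Bytes at offsets 12..15: 19 66 ED 30.
Little-endian stores the least-significant byte at the lowest address.
Reassemble most-significant byte first: 30 ED 66 19 → 0x30ED6619.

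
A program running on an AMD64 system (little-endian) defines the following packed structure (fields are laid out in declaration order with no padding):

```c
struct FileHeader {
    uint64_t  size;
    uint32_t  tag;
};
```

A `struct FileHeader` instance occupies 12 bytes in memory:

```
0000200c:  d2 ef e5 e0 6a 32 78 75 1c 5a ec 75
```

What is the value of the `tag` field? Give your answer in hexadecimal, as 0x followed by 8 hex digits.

`tag` follows `size` (8 bytes), so it starts at byte offset 8 and occupies 4 bytes.
Bytes at offsets 8..11: 1C 5A EC 75.
Little-endian stores the least-significant byte at the lowest address.
Reassemble most-significant byte first: 75 EC 5A 1C → 0x75EC5A1C.

0x75EC5A1C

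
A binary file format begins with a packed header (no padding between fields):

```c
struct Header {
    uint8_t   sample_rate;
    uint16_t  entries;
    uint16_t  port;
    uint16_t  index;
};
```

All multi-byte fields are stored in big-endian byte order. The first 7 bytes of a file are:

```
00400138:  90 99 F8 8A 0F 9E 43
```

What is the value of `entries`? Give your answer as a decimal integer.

39416

`entries` follows `sample_rate` (1 byte), so it starts at byte offset 1 and occupies 2 bytes.
Bytes at offsets 1..2: 99 F8.
Big-endian: lowest address holds the most-significant byte.
The bytes are already most-significant first: 0x99F8.
0x99F8 = 39416.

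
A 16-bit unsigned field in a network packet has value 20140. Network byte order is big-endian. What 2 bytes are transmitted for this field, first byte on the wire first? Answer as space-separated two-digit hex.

20140 in hexadecimal, padded to 16 bits, is 0x4EAC.
Split into bytes (most-significant first): 4E AC.
In big-endian order the high byte comes first in memory.
So the memory order matches the most-significant-first order: 4E AC.

4E AC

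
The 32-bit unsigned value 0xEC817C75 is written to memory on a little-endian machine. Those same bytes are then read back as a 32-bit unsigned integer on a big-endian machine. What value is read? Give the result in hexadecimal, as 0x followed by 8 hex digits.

Stored little-endian, the bytes at ascending addresses are 75 7C 81 EC.
Read back as big-endian, the last byte is least significant, giving 0x757C81EC.

0x757C81EC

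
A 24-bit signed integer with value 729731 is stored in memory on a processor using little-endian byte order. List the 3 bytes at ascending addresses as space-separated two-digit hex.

83 22 0B

729731 in hexadecimal, padded to 24 bits, is 0x0B2283.
Split into bytes (most-significant first): 0B 22 83.
In little-endian order the low byte comes first in memory.
So at ascending addresses the bytes are 83 22 0B.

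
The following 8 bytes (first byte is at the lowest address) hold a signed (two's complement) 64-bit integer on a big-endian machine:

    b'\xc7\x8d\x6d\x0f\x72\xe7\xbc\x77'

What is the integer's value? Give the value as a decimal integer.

-4067474975325963145

In big-endian order the high byte comes first in memory.
The bytes are already most-significant first: 0xC78D6D0F72E7BC77.
Top bit is set, so as a signed 64-bit value this is 0xC78D6D0F72E7BC77 − 2^64 = -4067474975325963145.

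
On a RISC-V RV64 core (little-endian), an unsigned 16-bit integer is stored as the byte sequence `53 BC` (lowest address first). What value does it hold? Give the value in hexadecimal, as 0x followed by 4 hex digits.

0xBC53

Little-endian: lowest address holds the least-significant byte.
Reassemble most-significant byte first: BC 53 → 0xBC53.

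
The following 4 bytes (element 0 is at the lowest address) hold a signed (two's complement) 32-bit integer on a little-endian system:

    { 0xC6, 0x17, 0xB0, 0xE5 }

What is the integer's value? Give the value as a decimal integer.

Little-endian stores the least-significant byte at the lowest address.
Reassemble most-significant byte first: E5 B0 17 C6 → 0xE5B017C6.
Top bit is set, so as a signed 32-bit value this is 0xE5B017C6 − 2^32 = -441444410.

-441444410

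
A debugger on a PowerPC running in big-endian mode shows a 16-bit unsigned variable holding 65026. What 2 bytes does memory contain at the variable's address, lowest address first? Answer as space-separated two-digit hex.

FE 02

65026 in hexadecimal, padded to 16 bits, is 0xFE02.
Split into bytes (most-significant first): FE 02.
Big-endian: lowest address holds the most-significant byte.
So the memory order matches the most-significant-first order: FE 02.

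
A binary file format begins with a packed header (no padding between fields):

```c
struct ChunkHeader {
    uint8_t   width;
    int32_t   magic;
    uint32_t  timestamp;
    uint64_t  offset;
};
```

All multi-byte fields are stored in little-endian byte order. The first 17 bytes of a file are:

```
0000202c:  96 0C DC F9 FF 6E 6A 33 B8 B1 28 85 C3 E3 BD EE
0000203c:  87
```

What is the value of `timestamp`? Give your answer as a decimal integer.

`timestamp` follows `width` (1 B), `magic` (4 B), so it starts at offset 1 + 4 = 5 and occupies 4 bytes.
Bytes at offsets 5..8: 6E 6A 33 B8.
Little-endian: lowest address holds the least-significant byte.
Reassemble most-significant byte first: B8 33 6A 6E → 0xB8336A6E.
0xB8336A6E = 3090377326.

3090377326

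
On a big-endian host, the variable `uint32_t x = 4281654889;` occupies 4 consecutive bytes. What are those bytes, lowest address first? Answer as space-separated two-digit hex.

4281654889 in hexadecimal, padded to 32 bits, is 0xFF34DE69.
Split into bytes (most-significant first): FF 34 DE 69.
Big-endian stores the most-significant byte at the lowest address.
So the memory order matches the most-significant-first order: FF 34 DE 69.

FF 34 DE 69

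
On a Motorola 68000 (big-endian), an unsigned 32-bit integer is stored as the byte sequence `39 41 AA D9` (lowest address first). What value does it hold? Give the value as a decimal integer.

960604889

In big-endian order the high byte comes first in memory.
The bytes are already most-significant first: 0x3941AAD9.
0x3941AAD9 = 960604889.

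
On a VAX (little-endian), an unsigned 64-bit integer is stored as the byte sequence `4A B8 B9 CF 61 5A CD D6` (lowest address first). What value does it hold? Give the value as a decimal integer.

Little-endian: lowest address holds the least-significant byte.
Reassemble most-significant byte first: D6 CD 5A 61 CF B9 B8 4A → 0xD6CD5A61CFB9B84A.
0xD6CD5A61CFB9B84A = 15478126870485645386.

15478126870485645386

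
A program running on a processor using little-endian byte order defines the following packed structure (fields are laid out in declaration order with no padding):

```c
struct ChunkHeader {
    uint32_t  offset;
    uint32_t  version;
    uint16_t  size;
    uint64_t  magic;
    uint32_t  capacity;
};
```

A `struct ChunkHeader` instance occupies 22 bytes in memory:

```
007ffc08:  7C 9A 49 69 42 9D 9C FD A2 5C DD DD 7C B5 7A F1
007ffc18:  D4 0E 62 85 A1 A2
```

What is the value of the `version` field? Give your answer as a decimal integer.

`version` follows `offset` (4 bytes), so it starts at byte offset 4 and occupies 4 bytes.
Bytes at offsets 4..7: 42 9D 9C FD.
Little-endian: lowest address holds the least-significant byte.
Reassemble most-significant byte first: FD 9C 9D 42 → 0xFD9C9D42.
0xFD9C9D42 = 4254899522.

4254899522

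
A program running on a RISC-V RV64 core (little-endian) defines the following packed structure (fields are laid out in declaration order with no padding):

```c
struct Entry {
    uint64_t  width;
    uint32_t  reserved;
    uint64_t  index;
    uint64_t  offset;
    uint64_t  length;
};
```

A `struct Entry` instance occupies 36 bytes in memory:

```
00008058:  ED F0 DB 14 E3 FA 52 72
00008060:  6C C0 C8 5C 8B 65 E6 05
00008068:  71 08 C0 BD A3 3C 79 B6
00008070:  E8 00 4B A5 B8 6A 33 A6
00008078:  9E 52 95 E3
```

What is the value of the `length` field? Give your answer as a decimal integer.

`length` follows `width` (8 B), `reserved` (4 B), `index` (8 B), `offset` (8 B), so it starts at offset 8 + 4 + 8 + 8 = 28 and occupies 8 bytes.
Bytes at offsets 28..35: B8 6A 33 A6 9E 52 95 E3.
Little-endian stores the least-significant byte at the lowest address.
Reassemble most-significant byte first: E3 95 52 9E A6 33 6A B8 → 0xE395529EA6336AB8.
0xE395529EA6336AB8 = 16399104459486227128.

16399104459486227128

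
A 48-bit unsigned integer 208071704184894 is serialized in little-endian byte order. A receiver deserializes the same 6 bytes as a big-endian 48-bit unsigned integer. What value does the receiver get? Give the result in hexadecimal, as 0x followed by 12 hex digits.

208071704184894 in 48-bit hexadecimal is 0xBD3D7804083E.
Stored little-endian, the bytes at ascending addresses are 3E 08 04 78 3D BD.
Read back as big-endian, the last byte is least significant, giving 0x3E0804783DBD.

0x3E0804783DBD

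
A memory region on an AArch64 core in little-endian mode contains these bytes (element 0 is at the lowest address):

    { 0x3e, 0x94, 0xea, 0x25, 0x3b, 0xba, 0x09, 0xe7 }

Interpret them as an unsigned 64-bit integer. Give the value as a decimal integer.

In little-endian order the low byte comes first in memory.
Reassemble most-significant byte first: E7 09 BA 3B 25 EA 94 3E → 0xE709BA3B25EA943E.
0xE709BA3B25EA943E = 16648042260753716286.

16648042260753716286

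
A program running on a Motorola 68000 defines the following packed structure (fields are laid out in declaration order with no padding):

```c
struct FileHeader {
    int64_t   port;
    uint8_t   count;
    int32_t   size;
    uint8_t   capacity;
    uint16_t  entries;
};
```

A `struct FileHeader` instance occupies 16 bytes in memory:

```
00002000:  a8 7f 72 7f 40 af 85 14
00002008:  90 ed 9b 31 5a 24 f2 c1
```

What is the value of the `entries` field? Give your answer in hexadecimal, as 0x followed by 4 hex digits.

0xF2C1

`entries` follows `port` (8 B), `count` (1 B), `size` (4 B), `capacity` (1 B), so it starts at offset 8 + 1 + 4 + 1 = 14 and occupies 2 bytes.
Bytes at offsets 14..15: F2 C1.
Big-endian stores the most-significant byte at the lowest address.
The bytes are already most-significant first: 0xF2C1.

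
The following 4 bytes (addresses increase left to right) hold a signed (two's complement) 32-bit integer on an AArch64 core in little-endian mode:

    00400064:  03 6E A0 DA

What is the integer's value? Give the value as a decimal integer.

Little-endian stores the least-significant byte at the lowest address.
Reassemble most-significant byte first: DA A0 6E 03 → 0xDAA06E03.
Top bit is set, so as a signed 32-bit value this is 0xDAA06E03 − 2^32 = -627020285.

-627020285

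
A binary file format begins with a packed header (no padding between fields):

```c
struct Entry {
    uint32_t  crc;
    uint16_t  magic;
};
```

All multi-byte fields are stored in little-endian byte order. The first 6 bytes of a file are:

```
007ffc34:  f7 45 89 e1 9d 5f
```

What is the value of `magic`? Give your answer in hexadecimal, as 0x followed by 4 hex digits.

0x5F9D

`magic` follows `crc` (4 bytes), so it starts at byte offset 4 and occupies 2 bytes.
Bytes at offsets 4..5: 9D 5F.
Little-endian stores the least-significant byte at the lowest address.
Reassemble most-significant byte first: 5F 9D → 0x5F9D.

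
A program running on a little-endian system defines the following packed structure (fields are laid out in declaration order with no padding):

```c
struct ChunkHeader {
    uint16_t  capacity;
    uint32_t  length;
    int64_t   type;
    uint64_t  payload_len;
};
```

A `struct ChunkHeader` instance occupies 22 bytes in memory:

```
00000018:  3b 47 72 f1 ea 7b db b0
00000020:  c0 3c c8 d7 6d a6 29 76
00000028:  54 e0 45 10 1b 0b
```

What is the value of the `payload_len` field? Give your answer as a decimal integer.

`payload_len` follows `capacity` (2 B), `length` (4 B), `type` (8 B), so it starts at offset 2 + 4 + 8 = 14 and occupies 8 bytes.
Bytes at offsets 14..21: 29 76 54 E0 45 10 1B 0B.
Little-endian: lowest address holds the least-significant byte.
Reassemble most-significant byte first: 0B 1B 10 45 E0 54 76 29 → 0x0B1B1045E0547629.
0x0B1B1045E0547629 = 800251251090814505.

800251251090814505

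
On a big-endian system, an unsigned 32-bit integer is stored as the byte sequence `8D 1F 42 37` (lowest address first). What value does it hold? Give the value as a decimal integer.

2367636023

Big-endian: lowest address holds the most-significant byte.
The bytes are already most-significant first: 0x8D1F4237.
0x8D1F4237 = 2367636023.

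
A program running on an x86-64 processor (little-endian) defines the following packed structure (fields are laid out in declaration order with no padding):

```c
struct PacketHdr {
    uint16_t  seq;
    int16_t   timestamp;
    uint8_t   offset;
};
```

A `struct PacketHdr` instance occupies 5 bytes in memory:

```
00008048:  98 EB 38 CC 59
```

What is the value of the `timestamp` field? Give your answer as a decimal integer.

`timestamp` follows `seq` (2 bytes), so it starts at byte offset 2 and occupies 2 bytes.
Bytes at offsets 2..3: 38 CC.
Little-endian stores the least-significant byte at the lowest address.
Reassemble most-significant byte first: CC 38 → 0xCC38.
Top bit is set, so as a signed 16-bit value this is 0xCC38 − 2^16 = -13256.

-13256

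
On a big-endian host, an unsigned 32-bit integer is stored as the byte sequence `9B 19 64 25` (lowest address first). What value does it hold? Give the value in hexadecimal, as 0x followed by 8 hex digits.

0x9B196425

Big-endian stores the most-significant byte at the lowest address.
The bytes are already most-significant first: 0x9B196425.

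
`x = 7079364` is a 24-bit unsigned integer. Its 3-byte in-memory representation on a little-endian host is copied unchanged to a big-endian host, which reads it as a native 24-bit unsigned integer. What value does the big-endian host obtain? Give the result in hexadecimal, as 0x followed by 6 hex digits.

0xC4056C

7079364 in 24-bit hexadecimal is 0x6C05C4.
Stored little-endian, the bytes at ascending addresses are C4 05 6C.
Read back as big-endian, the last byte is least significant, giving 0xC4056C.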